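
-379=-379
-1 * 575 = -575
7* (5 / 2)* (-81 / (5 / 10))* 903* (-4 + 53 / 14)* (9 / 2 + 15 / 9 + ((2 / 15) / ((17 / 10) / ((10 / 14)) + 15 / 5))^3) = 263391896663595 / 77860436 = 3382872.10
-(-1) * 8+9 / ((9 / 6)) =14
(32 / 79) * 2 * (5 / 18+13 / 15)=3296 / 3555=0.93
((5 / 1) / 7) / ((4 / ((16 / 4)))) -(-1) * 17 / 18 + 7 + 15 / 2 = 1018 / 63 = 16.16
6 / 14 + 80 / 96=53 / 42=1.26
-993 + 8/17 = -992.53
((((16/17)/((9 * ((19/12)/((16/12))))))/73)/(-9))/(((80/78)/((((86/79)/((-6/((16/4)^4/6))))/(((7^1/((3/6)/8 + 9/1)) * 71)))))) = 4150016/224965093311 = 0.00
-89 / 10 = -8.90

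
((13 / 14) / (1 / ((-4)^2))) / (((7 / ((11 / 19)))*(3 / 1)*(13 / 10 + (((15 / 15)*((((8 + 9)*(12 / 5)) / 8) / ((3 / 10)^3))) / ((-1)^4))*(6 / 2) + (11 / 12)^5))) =43130880 / 59875713023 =0.00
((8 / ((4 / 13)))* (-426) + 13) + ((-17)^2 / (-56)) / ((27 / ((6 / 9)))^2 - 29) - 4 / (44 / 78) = -10987400509 / 992530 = -11070.09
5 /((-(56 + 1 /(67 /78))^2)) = -4489 /2933780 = -0.00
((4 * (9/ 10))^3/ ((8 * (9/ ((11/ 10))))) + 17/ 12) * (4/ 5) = 15971/ 9375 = 1.70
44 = 44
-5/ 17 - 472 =-8029/ 17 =-472.29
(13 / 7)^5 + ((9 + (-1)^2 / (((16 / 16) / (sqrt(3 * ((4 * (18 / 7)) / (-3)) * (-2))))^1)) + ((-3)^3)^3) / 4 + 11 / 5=-822569611 / 168070 + 3 * sqrt(7) / 7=-4893.07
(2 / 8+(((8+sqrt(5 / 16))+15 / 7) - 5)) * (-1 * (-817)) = 817 * sqrt(5) / 4+123367 / 28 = 4862.68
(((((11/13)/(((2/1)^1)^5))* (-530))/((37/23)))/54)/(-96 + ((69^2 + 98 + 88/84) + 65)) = -93863/2809624896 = -0.00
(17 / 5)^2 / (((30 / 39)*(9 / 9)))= 3757 / 250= 15.03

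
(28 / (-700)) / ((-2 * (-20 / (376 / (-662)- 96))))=7991 / 82750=0.10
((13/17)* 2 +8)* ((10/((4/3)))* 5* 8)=48600/17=2858.82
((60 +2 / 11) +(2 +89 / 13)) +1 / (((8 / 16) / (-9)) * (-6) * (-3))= 9728 / 143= 68.03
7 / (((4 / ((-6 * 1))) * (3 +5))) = -21 / 16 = -1.31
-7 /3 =-2.33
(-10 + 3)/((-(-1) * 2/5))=-35/2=-17.50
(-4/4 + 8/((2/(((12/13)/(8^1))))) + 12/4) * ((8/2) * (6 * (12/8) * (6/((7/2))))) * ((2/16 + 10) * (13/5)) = 139968/35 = 3999.09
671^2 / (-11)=-40931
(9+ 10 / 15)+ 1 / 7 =206 / 21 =9.81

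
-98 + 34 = -64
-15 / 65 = -0.23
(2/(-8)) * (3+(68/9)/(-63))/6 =-1633/13608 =-0.12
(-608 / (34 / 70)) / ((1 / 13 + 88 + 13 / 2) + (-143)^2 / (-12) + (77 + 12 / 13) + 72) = 51072 / 59551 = 0.86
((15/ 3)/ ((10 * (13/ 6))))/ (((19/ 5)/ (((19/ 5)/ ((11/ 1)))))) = 3/ 143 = 0.02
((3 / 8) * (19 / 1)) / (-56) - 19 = -8569 / 448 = -19.13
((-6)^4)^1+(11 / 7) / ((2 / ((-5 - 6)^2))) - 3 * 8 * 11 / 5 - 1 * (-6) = 94099 / 70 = 1344.27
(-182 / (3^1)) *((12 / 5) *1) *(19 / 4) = -3458 / 5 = -691.60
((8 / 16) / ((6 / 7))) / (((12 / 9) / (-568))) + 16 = -465 / 2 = -232.50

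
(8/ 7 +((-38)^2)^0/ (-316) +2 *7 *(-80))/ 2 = -2474919/ 4424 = -559.43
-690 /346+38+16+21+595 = 115565 /173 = 668.01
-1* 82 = -82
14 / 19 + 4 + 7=223 / 19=11.74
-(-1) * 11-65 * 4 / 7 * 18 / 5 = -859 / 7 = -122.71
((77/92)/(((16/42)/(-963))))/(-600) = 3.53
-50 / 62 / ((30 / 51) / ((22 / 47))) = -935 / 1457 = -0.64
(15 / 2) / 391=15 / 782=0.02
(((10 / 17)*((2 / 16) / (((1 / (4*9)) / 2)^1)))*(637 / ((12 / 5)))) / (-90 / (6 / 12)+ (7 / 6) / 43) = -6162975 / 789361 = -7.81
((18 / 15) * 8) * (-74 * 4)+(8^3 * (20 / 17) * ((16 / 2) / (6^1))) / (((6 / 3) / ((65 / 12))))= -509824 / 765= -666.44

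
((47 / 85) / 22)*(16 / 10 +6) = 893 / 4675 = 0.19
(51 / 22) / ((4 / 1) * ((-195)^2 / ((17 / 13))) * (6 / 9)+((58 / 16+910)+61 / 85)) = 5780 / 195615761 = 0.00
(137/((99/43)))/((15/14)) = 82474/1485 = 55.54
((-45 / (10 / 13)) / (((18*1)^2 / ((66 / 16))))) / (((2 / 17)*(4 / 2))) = -2431 / 768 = -3.17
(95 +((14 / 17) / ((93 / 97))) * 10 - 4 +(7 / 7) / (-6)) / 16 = 314375 / 50592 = 6.21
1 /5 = 0.20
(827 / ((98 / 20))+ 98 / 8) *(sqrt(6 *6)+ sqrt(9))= 319329 / 196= 1629.23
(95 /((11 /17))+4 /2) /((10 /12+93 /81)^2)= 4773492 /125939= 37.90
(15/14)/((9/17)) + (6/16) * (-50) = -1405/84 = -16.73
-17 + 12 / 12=-16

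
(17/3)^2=289/9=32.11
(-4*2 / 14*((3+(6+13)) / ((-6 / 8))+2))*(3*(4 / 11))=1312 / 77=17.04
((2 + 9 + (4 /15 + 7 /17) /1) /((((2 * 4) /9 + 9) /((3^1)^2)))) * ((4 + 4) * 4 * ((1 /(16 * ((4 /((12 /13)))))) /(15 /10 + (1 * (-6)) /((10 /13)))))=-107208 /137683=-0.78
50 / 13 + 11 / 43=2293 / 559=4.10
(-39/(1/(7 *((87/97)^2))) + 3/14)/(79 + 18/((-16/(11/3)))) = -115601964/39451937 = -2.93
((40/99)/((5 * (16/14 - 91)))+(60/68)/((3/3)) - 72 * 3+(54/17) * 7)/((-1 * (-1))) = -12011033/62271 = -192.88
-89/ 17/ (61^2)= -89/ 63257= -0.00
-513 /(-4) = 513 /4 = 128.25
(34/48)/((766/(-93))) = -527/6128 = -0.09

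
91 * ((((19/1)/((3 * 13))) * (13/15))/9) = 1729/405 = 4.27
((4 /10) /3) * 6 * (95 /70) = 38 /35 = 1.09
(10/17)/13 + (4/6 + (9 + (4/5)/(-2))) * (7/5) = 13.02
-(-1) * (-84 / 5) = -84 / 5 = -16.80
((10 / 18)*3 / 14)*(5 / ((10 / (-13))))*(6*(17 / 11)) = -1105 / 154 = -7.18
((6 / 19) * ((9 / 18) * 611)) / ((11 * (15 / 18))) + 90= 105048 / 1045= 100.52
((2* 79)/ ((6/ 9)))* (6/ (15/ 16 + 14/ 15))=341280/ 449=760.09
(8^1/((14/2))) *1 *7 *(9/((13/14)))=1008/13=77.54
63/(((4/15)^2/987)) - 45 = 13990005/16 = 874375.31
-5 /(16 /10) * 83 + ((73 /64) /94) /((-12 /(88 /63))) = -147458603 /568512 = -259.38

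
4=4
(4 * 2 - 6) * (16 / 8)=4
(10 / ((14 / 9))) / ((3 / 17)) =255 / 7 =36.43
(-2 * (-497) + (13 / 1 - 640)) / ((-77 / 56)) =-2936 / 11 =-266.91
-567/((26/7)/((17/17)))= -3969/26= -152.65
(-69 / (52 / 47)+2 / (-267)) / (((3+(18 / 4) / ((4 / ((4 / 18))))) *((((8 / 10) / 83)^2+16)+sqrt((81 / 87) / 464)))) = -5530205109765080896000 / 4610499039921929371503+2979619073060912500 *sqrt(3) / 1536833013307309790501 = -1.20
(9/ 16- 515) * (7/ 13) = -57617/ 208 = -277.00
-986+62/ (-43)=-987.44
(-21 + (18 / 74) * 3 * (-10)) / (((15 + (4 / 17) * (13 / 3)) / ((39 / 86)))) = -0.80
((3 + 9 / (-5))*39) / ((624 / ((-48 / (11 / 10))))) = -36 / 11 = -3.27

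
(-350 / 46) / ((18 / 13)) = -2275 / 414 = -5.50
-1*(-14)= 14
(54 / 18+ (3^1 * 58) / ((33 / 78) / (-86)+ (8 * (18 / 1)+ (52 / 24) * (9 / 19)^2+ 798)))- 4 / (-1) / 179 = 436715916355 / 136177307141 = 3.21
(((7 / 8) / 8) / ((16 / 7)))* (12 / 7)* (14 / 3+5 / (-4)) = 287 / 1024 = 0.28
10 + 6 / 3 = 12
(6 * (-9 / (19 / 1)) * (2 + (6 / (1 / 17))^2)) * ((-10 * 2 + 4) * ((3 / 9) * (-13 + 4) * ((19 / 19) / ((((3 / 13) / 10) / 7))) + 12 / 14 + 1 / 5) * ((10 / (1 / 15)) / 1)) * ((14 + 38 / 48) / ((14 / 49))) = -63461533152600 / 19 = -3340080692242.11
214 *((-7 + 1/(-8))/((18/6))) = -508.25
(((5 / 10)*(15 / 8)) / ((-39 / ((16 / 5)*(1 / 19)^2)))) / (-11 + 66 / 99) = 0.00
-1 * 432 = -432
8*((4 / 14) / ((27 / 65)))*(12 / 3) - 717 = -694.99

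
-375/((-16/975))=365625/16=22851.56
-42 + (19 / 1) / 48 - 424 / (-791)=-1559275 / 37968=-41.07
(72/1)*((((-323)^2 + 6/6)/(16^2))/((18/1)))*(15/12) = 260825/128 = 2037.70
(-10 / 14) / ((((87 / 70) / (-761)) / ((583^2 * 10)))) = 129327764500 / 87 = 1486526028.74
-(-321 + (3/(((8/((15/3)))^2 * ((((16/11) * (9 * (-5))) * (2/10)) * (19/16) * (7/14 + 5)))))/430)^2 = -2535459755515801/24606314496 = -103041.02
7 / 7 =1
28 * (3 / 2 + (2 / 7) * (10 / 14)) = 334 / 7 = 47.71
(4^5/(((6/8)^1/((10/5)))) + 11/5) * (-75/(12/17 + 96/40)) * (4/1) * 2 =-17422025/33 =-527940.15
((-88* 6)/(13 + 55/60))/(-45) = 0.84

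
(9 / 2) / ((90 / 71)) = 71 / 20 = 3.55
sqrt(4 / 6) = 0.82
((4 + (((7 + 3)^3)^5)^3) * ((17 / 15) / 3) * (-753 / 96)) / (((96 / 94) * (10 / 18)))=-50137250000000000000000000000000000000000000200549 / 9600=-5222630208333333333333333000000000000000000000.00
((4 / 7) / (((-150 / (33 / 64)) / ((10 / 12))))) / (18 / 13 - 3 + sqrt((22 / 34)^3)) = 347633 * sqrt(187) / 13048183680 + 702559 / 621342080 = 0.00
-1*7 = -7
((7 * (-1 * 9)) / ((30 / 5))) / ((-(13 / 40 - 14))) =-420 / 547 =-0.77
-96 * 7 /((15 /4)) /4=-224 /5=-44.80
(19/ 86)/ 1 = 19/ 86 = 0.22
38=38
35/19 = 1.84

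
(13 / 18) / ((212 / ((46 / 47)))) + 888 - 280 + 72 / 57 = 1038095057 / 1703844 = 609.27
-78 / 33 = -26 / 11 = -2.36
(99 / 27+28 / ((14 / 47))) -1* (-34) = 395 / 3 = 131.67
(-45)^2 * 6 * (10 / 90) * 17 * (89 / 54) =37825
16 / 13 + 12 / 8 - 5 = -59 / 26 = -2.27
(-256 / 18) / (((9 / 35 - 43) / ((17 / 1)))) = 560 / 99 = 5.66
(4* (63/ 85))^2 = 63504/ 7225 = 8.79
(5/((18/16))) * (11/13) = 440/117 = 3.76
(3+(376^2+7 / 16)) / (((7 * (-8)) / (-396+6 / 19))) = 1214732127 / 1216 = 998957.34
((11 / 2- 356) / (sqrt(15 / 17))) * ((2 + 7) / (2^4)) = -2103 * sqrt(255) / 160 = -209.89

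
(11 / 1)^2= 121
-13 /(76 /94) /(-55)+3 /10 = 619 /1045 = 0.59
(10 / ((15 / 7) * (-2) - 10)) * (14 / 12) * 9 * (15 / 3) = -147 / 4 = -36.75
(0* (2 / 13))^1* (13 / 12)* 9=0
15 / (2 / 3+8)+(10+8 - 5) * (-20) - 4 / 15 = -100829 / 390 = -258.54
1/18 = 0.06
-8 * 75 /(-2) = 300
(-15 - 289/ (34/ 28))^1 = -253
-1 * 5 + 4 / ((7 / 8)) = -3 / 7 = -0.43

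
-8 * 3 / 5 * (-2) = 48 / 5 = 9.60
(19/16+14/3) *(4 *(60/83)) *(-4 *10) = -56200/83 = -677.11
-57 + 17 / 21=-1180 / 21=-56.19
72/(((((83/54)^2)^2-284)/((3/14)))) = -0.06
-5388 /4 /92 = -1347 /92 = -14.64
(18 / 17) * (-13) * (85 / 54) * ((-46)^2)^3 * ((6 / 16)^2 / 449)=-28866998355 / 449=-64291755.80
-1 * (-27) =27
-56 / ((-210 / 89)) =356 / 15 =23.73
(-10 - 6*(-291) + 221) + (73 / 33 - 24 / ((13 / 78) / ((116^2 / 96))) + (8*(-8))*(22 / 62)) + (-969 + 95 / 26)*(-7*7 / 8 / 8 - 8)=-16657812763 / 1702272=-9785.64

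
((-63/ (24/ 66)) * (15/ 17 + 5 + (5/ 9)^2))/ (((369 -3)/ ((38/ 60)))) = -2494415/ 1343952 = -1.86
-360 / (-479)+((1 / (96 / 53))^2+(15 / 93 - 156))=-154.78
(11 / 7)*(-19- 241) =-2860 / 7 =-408.57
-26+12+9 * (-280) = -2534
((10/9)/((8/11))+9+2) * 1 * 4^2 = 1804/9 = 200.44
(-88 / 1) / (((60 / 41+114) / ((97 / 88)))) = -3977 / 4734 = -0.84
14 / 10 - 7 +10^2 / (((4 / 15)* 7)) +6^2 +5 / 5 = 2974 / 35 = 84.97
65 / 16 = 4.06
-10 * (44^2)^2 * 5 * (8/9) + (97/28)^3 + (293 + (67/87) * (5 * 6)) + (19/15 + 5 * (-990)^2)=-4631739126201799/28647360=-161681185.50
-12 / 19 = -0.63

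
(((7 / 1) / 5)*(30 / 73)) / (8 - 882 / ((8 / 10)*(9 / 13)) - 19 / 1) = -28 / 78037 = -0.00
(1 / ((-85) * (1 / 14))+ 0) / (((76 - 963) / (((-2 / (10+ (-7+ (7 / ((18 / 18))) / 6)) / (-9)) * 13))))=728 / 5654625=0.00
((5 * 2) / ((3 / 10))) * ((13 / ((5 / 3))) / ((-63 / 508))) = -132080 / 63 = -2096.51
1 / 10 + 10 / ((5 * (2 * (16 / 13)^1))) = 73 / 80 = 0.91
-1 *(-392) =392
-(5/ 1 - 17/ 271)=-4.94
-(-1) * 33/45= 11/15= 0.73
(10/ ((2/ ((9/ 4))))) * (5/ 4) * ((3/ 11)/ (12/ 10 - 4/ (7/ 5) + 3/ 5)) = -23625/ 6512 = -3.63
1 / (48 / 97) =2.02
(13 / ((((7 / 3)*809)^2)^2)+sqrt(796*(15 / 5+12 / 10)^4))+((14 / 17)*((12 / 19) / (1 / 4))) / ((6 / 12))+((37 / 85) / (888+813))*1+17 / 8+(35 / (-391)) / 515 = 48083879602565324710672453 / 7649271828064425132824040+882*sqrt(199) / 25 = 503.97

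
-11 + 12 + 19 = 20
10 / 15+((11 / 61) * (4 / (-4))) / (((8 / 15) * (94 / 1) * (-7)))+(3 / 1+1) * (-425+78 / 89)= -145391351689 / 85734768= -1695.83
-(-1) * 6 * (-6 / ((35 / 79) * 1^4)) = -2844 / 35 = -81.26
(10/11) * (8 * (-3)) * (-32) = 7680/11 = 698.18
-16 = -16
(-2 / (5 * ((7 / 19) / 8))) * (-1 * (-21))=-912 / 5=-182.40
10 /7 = 1.43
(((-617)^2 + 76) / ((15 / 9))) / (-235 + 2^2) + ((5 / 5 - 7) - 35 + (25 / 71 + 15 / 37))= -2703820 / 2627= -1029.24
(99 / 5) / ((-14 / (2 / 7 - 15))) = 10197 / 490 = 20.81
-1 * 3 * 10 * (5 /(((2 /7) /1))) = -525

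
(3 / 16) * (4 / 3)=1 / 4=0.25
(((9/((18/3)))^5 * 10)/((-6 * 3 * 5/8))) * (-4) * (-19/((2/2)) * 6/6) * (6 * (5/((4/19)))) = -146205/2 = -73102.50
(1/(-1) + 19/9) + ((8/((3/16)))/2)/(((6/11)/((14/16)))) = 106/3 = 35.33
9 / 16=0.56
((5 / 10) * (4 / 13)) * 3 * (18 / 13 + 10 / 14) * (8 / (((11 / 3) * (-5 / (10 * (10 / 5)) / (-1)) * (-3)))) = -36672 / 13013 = -2.82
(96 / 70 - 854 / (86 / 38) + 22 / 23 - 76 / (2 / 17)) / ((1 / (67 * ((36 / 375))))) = -28415480952 / 4326875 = -6567.21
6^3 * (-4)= -864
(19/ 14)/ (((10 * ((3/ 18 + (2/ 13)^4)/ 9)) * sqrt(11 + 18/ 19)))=14651793 * sqrt(4313)/ 455359730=2.11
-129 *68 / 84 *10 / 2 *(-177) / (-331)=-279.21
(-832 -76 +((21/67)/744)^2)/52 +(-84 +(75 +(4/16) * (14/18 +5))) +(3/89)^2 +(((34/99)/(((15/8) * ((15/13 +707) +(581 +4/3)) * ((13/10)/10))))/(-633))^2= -28298790332493128940661490971817975/1131229536205958448735908865109248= -25.02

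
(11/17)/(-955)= -11/16235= -0.00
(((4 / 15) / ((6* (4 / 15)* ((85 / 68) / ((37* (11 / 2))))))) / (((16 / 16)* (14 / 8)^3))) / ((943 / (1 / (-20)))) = -6512 / 24258675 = -0.00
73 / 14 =5.21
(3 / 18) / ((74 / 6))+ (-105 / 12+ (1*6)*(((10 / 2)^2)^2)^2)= 346873707 / 148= 2343741.26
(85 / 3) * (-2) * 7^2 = -8330 / 3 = -2776.67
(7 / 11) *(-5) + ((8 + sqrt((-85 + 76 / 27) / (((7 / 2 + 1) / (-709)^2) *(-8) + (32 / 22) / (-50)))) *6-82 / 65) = 31143 / 715 + 3545 *sqrt(73800879999) / 3023511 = 362.08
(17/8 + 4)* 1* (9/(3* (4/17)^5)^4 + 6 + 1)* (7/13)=1354555713031.54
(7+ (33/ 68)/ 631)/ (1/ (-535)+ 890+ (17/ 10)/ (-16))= 1285664920/ 163425297923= 0.01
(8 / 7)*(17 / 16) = 17 / 14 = 1.21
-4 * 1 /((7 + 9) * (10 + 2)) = -1 /48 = -0.02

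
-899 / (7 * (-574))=899 / 4018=0.22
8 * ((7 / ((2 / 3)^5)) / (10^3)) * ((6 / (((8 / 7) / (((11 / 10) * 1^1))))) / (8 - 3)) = 392931 / 800000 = 0.49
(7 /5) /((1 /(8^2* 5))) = 448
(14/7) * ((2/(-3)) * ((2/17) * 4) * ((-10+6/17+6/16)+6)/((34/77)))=68530/14739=4.65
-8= -8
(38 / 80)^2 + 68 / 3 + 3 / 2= 117083 / 4800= 24.39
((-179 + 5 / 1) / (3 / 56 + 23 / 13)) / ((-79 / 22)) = 2786784 / 104833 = 26.58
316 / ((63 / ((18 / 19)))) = 632 / 133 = 4.75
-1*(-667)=667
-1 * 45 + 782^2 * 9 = 5503671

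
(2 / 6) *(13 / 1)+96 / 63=41 / 7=5.86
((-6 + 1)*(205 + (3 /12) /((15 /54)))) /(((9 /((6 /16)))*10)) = -2059 /480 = -4.29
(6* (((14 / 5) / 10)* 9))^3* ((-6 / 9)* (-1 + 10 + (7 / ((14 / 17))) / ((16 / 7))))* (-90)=8243299449 / 3125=2637855.82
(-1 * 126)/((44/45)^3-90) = 820125/579719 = 1.41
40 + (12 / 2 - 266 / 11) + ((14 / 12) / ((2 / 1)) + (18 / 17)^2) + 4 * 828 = 127243517 / 38148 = 3335.52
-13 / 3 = -4.33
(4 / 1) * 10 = 40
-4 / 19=-0.21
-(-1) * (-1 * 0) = 0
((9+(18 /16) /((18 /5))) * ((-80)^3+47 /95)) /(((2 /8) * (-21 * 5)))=7247352997 /39900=181637.92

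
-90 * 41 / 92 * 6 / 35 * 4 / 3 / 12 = -123 / 161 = -0.76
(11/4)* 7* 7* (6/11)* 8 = 588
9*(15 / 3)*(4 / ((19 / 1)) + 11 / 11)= 1035 / 19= 54.47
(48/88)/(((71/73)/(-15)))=-6570/781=-8.41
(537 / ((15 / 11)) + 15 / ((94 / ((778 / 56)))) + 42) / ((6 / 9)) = 17292909 / 26320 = 657.03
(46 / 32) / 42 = 23 / 672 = 0.03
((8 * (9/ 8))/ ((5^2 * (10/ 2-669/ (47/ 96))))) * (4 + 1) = -423/ 319945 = -0.00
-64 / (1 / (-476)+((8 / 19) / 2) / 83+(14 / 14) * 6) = -48041728 / 4504239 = -10.67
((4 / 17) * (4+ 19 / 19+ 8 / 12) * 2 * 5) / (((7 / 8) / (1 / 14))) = 160 / 147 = 1.09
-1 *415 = -415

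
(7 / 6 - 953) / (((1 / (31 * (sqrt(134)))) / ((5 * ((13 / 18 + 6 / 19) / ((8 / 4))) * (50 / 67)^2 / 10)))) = -39280971875 * sqrt(134) / 9211428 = -49363.70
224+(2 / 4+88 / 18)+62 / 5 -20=19961 / 90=221.79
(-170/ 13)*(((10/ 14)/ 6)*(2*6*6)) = -10200/ 91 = -112.09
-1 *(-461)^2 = -212521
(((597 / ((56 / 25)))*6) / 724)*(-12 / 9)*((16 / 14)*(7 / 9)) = -9950 / 3801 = -2.62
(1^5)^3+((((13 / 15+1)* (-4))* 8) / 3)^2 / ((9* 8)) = 118577 / 18225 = 6.51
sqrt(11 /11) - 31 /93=2 /3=0.67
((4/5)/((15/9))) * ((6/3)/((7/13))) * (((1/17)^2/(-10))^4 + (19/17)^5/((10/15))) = 7116568516395039/1525946940218750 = 4.66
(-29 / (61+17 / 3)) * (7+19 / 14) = -10179 / 2800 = -3.64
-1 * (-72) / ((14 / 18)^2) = 5832 / 49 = 119.02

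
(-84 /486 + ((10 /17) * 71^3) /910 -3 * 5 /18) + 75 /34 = 232.56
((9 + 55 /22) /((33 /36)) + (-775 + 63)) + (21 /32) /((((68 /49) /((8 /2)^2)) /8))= -119479 /187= -638.93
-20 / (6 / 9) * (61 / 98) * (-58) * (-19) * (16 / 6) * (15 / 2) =-20166600 / 49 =-411563.27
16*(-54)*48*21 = -870912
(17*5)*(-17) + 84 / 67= -96731 / 67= -1443.75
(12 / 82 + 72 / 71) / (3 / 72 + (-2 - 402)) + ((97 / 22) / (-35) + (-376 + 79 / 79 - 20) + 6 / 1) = -241605116153 / 620887190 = -389.13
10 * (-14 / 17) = -140 / 17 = -8.24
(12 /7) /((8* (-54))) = -1 /252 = -0.00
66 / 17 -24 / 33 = 3.16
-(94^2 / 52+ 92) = -3405 / 13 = -261.92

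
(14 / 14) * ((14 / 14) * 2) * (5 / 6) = 5 / 3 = 1.67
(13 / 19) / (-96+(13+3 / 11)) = -11 / 1330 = -0.01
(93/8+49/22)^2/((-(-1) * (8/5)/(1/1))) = 7429805/61952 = 119.93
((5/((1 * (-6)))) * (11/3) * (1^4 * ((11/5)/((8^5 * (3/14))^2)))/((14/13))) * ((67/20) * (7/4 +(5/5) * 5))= -737737/257698037760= -0.00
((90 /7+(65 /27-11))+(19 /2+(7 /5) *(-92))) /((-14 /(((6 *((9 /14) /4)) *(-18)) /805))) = -1956753 /11044600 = -0.18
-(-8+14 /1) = -6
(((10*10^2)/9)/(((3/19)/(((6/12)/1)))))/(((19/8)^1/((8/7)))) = 32000/189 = 169.31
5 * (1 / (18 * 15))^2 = 1 / 14580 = 0.00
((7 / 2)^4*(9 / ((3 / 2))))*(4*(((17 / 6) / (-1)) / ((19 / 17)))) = -693889 / 76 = -9130.12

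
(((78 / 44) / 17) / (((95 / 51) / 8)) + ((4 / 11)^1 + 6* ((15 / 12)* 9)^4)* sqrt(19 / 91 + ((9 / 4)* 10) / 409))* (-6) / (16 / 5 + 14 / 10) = -289973865* sqrt(1461739006) / 172185728-2808 / 4807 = -64387.35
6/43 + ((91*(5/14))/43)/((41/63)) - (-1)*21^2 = 442.30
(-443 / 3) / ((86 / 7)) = -12.02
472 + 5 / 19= 8973 / 19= 472.26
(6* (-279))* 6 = -10044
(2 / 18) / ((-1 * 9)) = -1 / 81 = -0.01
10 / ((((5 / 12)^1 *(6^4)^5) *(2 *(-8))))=-1 / 2437438960041984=-0.00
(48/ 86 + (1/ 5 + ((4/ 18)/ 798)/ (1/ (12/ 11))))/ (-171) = -2147081/ 484084755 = -0.00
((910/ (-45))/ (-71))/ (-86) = -91/ 27477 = -0.00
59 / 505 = 0.12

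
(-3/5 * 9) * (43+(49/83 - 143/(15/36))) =3357126/2075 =1617.89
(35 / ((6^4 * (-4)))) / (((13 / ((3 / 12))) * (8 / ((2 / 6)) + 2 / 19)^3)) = -240065 / 25897913174016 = -0.00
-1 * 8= -8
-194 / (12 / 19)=-1843 / 6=-307.17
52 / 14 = 26 / 7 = 3.71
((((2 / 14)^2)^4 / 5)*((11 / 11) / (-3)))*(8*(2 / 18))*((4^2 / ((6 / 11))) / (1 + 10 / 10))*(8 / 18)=-1408 / 21012699645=-0.00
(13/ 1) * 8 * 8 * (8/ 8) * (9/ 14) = 3744/ 7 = 534.86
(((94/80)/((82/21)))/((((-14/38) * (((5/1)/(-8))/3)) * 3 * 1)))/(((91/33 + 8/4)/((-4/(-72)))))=9823/643700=0.02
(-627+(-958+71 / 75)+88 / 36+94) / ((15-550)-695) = 167356 / 138375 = 1.21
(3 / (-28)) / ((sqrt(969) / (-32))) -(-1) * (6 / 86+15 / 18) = 8 * sqrt(969) / 2261+233 / 258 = 1.01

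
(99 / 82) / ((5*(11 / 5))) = 9 / 82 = 0.11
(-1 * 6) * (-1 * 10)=60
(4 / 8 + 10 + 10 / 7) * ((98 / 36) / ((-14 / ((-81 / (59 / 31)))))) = 46593 / 472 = 98.71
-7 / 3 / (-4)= 7 / 12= 0.58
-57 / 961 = -0.06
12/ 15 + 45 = 229/ 5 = 45.80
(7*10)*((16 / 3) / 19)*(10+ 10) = 22400 / 57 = 392.98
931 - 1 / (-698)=649839 / 698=931.00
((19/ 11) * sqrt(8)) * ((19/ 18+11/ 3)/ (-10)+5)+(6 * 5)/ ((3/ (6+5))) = 3097 * sqrt(2)/ 198+110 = 132.12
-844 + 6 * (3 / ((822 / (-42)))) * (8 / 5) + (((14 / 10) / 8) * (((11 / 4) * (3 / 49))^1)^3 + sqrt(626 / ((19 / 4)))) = -4983670179863 / 5894551040 + 2 * sqrt(11894) / 19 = -833.99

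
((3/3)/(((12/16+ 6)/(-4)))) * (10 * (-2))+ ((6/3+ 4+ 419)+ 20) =12335/27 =456.85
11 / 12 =0.92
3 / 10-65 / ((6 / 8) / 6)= -5197 / 10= -519.70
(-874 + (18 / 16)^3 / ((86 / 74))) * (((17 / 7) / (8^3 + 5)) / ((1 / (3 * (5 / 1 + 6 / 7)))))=-40178588001 / 557731328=-72.04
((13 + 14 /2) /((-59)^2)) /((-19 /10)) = -200 /66139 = -0.00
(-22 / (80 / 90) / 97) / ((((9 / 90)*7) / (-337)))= 166815 / 1358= 122.84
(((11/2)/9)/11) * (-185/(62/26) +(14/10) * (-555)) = -13246/279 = -47.48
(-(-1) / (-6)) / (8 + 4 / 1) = -1 / 72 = -0.01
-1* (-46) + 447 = 493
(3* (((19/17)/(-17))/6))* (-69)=1311/578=2.27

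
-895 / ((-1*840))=179 / 168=1.07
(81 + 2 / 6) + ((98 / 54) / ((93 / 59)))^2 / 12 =6162155977 / 75661452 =81.44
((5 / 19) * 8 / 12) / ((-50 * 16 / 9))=-3 / 1520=-0.00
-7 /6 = -1.17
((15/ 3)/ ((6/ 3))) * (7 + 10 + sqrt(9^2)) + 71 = 136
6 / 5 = 1.20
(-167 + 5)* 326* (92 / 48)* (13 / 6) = -438633 / 2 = -219316.50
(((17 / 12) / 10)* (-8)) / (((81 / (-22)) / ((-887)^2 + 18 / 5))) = 1471264762 / 6075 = 242183.50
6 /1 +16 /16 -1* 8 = -1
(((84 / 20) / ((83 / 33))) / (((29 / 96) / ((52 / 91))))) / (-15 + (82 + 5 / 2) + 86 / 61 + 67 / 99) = 459157248 / 10405737805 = 0.04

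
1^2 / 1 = 1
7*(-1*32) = -224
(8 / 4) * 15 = 30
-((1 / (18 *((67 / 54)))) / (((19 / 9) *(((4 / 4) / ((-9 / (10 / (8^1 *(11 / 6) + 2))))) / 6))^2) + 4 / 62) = -61065674 / 749797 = -81.44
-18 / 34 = -9 / 17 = -0.53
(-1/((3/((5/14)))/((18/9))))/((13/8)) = -0.15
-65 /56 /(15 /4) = -13 /42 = -0.31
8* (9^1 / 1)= 72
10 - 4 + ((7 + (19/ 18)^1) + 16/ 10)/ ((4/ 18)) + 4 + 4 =1149/ 20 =57.45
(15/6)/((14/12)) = 15/7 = 2.14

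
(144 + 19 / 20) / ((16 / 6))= 8697 / 160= 54.36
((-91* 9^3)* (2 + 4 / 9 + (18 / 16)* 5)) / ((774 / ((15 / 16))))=-7137585 / 11008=-648.40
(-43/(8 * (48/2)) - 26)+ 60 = 6485/192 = 33.78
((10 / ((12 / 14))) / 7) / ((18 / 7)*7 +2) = 1 / 12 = 0.08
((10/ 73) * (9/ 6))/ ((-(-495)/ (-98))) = -98/ 2409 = -0.04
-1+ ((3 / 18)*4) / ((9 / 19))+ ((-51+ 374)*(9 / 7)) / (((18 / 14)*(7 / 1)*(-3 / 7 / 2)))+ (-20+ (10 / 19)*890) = 119783 / 513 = 233.50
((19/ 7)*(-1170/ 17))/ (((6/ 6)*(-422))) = 11115/ 25109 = 0.44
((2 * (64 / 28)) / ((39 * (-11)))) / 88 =-4 / 33033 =-0.00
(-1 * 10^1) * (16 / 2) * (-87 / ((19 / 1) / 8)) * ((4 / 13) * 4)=890880 / 247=3606.80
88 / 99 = 8 / 9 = 0.89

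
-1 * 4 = -4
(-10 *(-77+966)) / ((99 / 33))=-8890 / 3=-2963.33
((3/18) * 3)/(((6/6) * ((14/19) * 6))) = 19/168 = 0.11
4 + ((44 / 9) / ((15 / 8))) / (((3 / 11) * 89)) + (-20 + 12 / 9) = -524788 / 36045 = -14.56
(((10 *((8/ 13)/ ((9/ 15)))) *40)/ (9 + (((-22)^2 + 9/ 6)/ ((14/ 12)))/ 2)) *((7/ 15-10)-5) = -9766400/ 355563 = -27.47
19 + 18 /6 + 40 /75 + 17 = 39.53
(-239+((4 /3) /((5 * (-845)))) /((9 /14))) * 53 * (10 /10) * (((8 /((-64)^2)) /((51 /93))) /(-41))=44794720783 /40709260800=1.10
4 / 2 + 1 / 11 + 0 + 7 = 100 / 11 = 9.09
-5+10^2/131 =-555/131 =-4.24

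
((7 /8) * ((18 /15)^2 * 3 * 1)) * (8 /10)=3.02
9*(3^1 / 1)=27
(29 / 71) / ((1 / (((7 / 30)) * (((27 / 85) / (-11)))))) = -1827 / 663850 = -0.00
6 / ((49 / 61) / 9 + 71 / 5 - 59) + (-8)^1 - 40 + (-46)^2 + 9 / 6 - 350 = 422038969 / 245462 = 1719.37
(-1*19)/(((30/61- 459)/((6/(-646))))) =-61/158491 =-0.00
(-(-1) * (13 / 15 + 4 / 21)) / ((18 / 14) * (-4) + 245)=37 / 8395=0.00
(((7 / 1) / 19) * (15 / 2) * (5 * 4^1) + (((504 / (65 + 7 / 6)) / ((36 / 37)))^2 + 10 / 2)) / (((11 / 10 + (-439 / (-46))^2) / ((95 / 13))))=19255384220900 / 1998191961831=9.64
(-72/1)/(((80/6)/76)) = -2052/5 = -410.40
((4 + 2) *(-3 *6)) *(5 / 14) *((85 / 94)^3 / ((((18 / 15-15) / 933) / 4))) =128920190625 / 16715503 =7712.61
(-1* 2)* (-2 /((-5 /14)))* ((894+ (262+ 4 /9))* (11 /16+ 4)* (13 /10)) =-236782 /3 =-78927.33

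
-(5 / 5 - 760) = 759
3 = 3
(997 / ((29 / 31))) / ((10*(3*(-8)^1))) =-30907 / 6960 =-4.44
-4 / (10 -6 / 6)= -4 / 9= -0.44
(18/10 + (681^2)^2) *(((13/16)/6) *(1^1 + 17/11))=16309798438479/220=74135447447.63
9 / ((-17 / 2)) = -18 / 17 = -1.06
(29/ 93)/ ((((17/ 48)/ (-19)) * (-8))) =1102/ 527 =2.09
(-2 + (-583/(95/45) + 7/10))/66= -52717/12540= -4.20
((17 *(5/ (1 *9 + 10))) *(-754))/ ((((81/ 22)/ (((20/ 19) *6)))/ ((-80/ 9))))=4511936000/ 87723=51433.90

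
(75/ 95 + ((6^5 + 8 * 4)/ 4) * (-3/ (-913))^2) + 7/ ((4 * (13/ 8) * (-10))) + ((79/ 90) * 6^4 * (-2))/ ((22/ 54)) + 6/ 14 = -40235482560241/ 7206204005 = -5583.45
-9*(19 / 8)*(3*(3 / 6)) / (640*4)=-513 / 40960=-0.01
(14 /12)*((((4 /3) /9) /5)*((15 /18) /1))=7 /243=0.03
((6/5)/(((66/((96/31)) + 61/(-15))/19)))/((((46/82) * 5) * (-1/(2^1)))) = -448704/475985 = -0.94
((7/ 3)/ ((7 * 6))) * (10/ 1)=5/ 9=0.56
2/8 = 0.25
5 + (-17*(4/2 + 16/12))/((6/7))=-550/9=-61.11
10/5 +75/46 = 167/46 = 3.63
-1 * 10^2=-100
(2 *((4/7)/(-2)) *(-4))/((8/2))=4/7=0.57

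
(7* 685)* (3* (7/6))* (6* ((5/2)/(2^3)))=503475/16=31467.19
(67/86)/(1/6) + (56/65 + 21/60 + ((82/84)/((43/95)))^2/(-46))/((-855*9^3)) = 5682739593091363/1215710923550760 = 4.67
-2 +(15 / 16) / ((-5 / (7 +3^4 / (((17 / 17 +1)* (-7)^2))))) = -5437 / 1568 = -3.47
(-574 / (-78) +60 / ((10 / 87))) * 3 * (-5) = -7940.38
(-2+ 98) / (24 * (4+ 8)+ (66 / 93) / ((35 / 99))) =17360 / 52443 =0.33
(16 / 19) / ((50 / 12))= 96 / 475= 0.20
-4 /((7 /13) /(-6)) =312 /7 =44.57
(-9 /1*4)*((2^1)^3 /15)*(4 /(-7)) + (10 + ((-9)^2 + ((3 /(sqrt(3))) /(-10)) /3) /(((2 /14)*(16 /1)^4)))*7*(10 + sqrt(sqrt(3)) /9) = 384 /35 + 7*(19677810 -7*sqrt(3))*(3^(1 /4) + 90) /17694720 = 721.82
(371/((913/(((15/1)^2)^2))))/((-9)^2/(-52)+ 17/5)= 4883287500/437327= 11166.22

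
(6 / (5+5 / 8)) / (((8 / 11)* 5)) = 22 / 75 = 0.29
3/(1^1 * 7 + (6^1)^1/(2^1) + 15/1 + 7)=3/32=0.09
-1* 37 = -37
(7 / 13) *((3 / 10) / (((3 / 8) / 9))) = 252 / 65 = 3.88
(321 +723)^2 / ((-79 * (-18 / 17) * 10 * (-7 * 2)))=-257346 / 2765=-93.07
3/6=1/2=0.50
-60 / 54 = -10 / 9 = -1.11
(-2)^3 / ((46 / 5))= -20 / 23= -0.87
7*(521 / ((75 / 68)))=247996 / 75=3306.61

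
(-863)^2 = 744769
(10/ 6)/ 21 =5/ 63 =0.08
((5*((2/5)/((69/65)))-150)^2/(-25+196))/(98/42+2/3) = 104448400/2442393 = 42.76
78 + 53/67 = 5279/67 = 78.79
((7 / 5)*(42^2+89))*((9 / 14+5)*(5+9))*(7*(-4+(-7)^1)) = -78902593 / 5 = -15780518.60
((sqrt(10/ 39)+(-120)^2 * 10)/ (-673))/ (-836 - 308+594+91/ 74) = 74 * sqrt(390)/ 1065864423+10656000/ 27329857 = 0.39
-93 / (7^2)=-93 / 49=-1.90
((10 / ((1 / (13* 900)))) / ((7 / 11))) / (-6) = -214500 / 7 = -30642.86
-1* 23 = -23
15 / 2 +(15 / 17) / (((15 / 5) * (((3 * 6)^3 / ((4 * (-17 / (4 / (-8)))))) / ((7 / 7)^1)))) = 10945 / 1458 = 7.51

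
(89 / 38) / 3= 89 / 114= 0.78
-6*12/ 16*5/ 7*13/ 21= -195/ 98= -1.99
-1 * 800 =-800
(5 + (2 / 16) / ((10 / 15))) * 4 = 83 / 4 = 20.75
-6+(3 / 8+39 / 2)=111 / 8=13.88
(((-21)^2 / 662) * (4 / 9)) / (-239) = -98 / 79109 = -0.00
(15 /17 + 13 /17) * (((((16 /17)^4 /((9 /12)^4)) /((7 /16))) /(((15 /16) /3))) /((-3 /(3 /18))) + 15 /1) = 119272364308 /5175378765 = 23.05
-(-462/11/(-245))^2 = -36/1225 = -0.03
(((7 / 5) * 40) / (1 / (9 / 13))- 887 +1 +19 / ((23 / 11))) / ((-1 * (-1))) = -250605 / 299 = -838.14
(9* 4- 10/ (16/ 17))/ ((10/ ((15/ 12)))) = 203/ 64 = 3.17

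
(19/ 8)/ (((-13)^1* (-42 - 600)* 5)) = 19/ 333840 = 0.00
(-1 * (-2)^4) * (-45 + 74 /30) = 10208 /15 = 680.53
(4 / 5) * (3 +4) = 28 / 5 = 5.60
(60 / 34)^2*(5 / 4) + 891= 258624 / 289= 894.89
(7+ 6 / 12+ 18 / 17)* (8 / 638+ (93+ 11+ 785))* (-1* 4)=-165052290 / 5423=-30435.61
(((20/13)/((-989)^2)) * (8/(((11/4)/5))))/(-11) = -3200/1538584333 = -0.00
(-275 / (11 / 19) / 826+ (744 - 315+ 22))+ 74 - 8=426567 / 826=516.42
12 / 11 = 1.09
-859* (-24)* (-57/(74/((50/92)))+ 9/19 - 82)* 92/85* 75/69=-546310702680/274873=-1987502.24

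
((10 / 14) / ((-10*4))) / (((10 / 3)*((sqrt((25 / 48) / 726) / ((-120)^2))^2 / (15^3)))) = -36582036480000 / 7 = -5226005211428.57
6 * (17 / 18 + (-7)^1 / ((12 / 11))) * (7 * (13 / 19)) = -17927 / 114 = -157.25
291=291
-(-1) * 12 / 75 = 4 / 25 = 0.16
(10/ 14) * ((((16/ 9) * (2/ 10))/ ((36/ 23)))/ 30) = 46/ 8505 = 0.01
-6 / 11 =-0.55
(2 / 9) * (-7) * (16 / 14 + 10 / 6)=-118 / 27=-4.37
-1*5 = -5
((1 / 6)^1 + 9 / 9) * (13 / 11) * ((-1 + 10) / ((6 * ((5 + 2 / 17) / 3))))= 1547 / 1276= 1.21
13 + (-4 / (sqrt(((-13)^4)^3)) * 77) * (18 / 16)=125496341 / 9653618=13.00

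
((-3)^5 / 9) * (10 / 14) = -135 / 7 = -19.29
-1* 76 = -76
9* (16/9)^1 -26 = -10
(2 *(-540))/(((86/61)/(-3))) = 98820/43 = 2298.14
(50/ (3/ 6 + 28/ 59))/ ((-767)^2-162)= 1180/ 13526921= 0.00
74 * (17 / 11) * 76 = 95608 / 11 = 8691.64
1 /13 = 0.08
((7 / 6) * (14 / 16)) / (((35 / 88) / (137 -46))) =7007 / 30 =233.57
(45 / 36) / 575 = 1 / 460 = 0.00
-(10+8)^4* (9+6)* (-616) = 969978240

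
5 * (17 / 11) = 85 / 11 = 7.73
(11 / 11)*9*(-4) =-36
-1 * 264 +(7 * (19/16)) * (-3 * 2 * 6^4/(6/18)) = -194178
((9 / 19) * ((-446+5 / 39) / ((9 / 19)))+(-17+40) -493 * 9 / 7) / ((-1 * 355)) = 288487 / 96915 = 2.98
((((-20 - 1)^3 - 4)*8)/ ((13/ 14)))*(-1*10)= 10376800/ 13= 798215.38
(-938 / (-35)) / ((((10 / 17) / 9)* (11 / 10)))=20502 / 55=372.76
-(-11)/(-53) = -11/53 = -0.21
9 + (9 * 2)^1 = 27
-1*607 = -607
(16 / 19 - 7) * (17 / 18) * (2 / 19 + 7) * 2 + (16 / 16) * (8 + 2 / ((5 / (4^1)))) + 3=-126432 / 1805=-70.05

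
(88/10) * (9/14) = 198/35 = 5.66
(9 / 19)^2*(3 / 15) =81 / 1805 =0.04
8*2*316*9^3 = 3685824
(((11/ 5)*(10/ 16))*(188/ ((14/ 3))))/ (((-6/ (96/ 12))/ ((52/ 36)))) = -6721/ 63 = -106.68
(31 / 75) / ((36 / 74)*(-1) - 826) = -0.00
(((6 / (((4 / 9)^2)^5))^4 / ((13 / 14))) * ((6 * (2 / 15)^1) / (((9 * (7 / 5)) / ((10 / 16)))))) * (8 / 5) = 1330279464729113309844748891857449678409 / 122781528554610775556096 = 10834524381551672.33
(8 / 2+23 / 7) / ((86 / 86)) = 51 / 7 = 7.29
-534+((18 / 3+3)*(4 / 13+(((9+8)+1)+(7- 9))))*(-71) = -142410 / 13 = -10954.62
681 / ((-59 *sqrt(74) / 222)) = -2043 *sqrt(74) / 59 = -297.87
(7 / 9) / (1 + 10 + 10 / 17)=119 / 1773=0.07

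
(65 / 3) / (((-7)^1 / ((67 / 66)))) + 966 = 962.86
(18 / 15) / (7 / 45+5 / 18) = 36 / 13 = 2.77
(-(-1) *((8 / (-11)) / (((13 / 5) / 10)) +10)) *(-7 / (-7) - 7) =-6180 / 143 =-43.22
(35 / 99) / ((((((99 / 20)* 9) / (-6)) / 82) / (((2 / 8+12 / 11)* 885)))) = -499523500 / 107811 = -4633.33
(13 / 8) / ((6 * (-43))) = -13 / 2064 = -0.01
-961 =-961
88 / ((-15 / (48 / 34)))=-8.28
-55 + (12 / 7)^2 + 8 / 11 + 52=359 / 539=0.67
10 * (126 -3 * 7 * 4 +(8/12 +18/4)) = 1415/3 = 471.67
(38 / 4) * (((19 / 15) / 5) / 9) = 361 / 1350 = 0.27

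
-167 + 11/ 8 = -165.62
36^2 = 1296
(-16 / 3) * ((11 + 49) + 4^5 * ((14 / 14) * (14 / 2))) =-115648 / 3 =-38549.33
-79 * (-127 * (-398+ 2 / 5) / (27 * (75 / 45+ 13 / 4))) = -79782416 / 2655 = -30049.87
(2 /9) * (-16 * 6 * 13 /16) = -52 /3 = -17.33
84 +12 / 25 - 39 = 1137 / 25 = 45.48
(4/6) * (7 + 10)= 34/3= 11.33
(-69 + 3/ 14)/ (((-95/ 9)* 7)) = 8667/ 9310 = 0.93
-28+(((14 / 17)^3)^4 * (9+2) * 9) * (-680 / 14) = -16995891168483164 / 34271896307633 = -495.91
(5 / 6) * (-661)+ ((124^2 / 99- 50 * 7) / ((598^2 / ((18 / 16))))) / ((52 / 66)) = -2672083051 / 4850976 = -550.83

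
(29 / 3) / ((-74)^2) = 29 / 16428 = 0.00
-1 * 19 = -19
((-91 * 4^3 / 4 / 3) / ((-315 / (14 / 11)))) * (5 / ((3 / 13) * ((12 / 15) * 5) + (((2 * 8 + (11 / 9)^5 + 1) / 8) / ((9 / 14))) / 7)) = 745119648 / 111794815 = 6.67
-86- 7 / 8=-695 / 8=-86.88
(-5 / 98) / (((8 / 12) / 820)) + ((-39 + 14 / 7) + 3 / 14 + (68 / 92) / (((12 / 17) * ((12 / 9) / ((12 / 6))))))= -883299 / 9016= -97.97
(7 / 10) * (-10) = -7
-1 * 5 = -5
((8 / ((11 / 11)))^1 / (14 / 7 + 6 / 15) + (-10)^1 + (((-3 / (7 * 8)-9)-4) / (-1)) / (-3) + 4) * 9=-3537 / 56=-63.16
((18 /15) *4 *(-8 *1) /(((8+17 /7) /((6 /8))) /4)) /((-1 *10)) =1.10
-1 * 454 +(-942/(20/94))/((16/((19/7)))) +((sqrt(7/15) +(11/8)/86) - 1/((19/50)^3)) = -25255441147/20645590 +sqrt(105)/15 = -1222.60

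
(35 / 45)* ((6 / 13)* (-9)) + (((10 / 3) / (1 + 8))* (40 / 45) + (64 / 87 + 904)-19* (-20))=117430102 / 91611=1281.83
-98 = -98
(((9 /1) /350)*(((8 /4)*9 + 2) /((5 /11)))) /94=99 /8225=0.01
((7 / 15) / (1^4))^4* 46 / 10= 55223 / 253125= 0.22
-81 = -81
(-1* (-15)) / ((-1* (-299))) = 15 / 299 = 0.05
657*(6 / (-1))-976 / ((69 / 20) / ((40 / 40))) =-291518 / 69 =-4224.90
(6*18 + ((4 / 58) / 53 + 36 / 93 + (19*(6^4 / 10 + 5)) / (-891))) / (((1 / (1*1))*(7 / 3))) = 3199722803 / 70755795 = 45.22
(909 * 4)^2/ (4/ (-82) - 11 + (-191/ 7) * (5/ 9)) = -504454.47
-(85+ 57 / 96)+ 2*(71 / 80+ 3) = -12451 / 160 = -77.82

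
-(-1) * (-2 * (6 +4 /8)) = -13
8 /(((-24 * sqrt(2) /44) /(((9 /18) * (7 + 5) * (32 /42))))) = -704 * sqrt(2) /21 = -47.41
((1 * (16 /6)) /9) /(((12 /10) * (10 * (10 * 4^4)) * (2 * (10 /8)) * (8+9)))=1 /4406400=0.00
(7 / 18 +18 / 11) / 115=401 / 22770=0.02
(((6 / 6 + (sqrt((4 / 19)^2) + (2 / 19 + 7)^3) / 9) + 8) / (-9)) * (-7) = 21121786 / 555579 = 38.02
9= 9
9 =9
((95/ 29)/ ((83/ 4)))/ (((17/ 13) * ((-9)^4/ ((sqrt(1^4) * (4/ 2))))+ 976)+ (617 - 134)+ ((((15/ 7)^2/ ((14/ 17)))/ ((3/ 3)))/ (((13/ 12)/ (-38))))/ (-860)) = 145720120/ 5306556418523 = 0.00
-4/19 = -0.21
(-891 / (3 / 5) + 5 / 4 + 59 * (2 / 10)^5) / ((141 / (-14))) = 147.32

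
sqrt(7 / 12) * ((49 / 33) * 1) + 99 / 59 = 49 * sqrt(21) / 198 + 99 / 59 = 2.81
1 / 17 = 0.06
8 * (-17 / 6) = -68 / 3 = -22.67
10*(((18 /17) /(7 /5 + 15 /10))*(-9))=-16200 /493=-32.86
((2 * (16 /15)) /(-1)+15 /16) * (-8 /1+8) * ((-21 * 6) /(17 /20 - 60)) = 0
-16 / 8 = -2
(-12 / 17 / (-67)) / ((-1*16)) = -3 / 4556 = -0.00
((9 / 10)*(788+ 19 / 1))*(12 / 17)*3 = 130734 / 85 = 1538.05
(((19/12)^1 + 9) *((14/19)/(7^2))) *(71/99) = 9017/79002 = 0.11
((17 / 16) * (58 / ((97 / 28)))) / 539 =493 / 14938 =0.03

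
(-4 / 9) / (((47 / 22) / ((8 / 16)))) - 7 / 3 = -1031 / 423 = -2.44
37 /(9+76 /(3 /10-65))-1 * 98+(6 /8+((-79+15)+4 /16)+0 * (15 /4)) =-156.27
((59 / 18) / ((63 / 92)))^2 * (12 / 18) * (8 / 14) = 58926368 / 6751269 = 8.73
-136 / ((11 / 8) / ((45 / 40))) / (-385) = 1224 / 4235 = 0.29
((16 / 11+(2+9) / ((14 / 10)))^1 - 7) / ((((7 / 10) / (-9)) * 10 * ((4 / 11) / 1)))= -801 / 98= -8.17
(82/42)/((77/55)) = 205/147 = 1.39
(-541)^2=292681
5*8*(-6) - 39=-279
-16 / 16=-1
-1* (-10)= 10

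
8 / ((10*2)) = 2 / 5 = 0.40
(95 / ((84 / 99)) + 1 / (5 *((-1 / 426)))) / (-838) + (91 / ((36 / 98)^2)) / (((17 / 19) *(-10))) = -1522625947 / 20193705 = -75.40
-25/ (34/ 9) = -225/ 34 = -6.62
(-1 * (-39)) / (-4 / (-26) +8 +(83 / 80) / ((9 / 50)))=2.80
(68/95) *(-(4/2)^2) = -272/95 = -2.86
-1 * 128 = -128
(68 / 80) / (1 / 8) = 34 / 5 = 6.80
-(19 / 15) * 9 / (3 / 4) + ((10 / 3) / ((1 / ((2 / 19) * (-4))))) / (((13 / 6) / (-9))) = -9.37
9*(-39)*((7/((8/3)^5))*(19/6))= -57.70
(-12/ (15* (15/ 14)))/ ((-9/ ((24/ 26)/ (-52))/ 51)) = -0.08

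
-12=-12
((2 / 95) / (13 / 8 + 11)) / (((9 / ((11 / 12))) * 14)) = 22 / 1813455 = 0.00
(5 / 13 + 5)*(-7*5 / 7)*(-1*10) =3500 / 13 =269.23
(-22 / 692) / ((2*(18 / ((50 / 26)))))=-275 / 161928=-0.00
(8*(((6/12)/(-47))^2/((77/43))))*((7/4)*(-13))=-559/48598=-0.01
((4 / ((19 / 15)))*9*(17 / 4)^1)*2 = 4590 / 19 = 241.58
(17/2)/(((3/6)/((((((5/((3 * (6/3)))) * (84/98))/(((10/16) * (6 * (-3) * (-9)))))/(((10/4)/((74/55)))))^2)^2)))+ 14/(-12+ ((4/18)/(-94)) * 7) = -3500510725249668479038594/3004575493142881079296875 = -1.17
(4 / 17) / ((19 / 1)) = 4 / 323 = 0.01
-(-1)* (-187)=-187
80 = 80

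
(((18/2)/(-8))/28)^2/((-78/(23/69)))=-9/1304576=-0.00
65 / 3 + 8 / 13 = 869 / 39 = 22.28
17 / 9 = 1.89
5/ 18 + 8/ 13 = 209/ 234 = 0.89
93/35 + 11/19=2152/665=3.24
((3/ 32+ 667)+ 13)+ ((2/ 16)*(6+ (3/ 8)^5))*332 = 929.40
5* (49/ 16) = 245/ 16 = 15.31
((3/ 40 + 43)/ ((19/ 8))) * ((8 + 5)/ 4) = 22399/ 380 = 58.94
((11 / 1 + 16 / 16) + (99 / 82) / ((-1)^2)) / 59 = 1083 / 4838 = 0.22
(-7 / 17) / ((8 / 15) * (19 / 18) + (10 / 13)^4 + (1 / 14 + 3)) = -377862030 / 3656453653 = -0.10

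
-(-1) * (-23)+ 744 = 721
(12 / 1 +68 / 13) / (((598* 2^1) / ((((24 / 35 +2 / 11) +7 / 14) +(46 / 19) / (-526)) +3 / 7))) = 27572564 / 1068283645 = 0.03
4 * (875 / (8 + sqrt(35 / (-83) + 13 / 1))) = 581000 / 1067 - 5250 * sqrt(2407) / 1067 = 303.12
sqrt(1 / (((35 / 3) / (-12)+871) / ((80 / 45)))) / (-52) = -2 * sqrt(31321) / 407173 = -0.00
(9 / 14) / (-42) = -3 / 196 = -0.02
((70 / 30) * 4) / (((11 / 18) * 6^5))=7 / 3564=0.00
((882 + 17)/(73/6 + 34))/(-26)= -2697/3601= -0.75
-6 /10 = -3 /5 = -0.60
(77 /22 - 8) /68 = -9 /136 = -0.07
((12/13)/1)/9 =4/39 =0.10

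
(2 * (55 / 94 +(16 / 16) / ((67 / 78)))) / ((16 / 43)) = 473731 / 50384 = 9.40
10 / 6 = 5 / 3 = 1.67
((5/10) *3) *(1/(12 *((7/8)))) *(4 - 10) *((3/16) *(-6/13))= 27/364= 0.07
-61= -61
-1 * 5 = -5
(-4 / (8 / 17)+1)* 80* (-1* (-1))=-600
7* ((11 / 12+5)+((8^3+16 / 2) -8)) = 43505 / 12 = 3625.42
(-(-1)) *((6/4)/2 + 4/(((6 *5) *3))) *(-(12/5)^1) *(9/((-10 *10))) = 429/2500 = 0.17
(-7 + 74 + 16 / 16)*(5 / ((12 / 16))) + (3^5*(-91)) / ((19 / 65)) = -4286195 / 57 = -75196.40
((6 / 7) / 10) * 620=372 / 7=53.14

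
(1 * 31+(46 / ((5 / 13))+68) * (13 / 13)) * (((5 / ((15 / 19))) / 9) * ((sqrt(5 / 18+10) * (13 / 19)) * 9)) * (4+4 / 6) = 14171.92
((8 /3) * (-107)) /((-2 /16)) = 6848 /3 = 2282.67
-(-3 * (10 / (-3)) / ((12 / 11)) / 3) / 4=-55 / 72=-0.76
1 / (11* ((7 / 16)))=16 / 77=0.21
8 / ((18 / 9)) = 4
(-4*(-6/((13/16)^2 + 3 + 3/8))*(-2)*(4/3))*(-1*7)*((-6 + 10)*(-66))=-30277632/1033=-29310.39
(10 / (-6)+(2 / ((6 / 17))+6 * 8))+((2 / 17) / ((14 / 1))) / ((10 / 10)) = 6189 / 119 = 52.01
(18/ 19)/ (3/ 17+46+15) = 153/ 9880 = 0.02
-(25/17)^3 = -15625/4913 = -3.18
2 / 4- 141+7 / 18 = -1261 / 9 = -140.11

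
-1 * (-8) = 8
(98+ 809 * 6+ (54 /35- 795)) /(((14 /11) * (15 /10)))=1601039 /735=2178.28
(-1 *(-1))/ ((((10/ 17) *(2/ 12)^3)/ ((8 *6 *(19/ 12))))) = 139536/ 5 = 27907.20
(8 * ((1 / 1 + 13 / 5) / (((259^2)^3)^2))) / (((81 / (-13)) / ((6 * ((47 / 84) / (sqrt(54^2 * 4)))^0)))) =-416 / 1366747940148464363824406077215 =-0.00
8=8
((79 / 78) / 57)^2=6241 / 19766916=0.00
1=1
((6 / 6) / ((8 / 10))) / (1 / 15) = 18.75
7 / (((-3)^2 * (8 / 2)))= 7 / 36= 0.19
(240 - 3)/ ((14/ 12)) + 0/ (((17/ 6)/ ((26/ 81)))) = 1422/ 7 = 203.14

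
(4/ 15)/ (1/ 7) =28/ 15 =1.87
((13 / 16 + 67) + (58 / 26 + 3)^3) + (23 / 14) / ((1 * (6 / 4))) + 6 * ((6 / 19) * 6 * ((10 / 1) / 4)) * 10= 6960046367 / 14025648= 496.24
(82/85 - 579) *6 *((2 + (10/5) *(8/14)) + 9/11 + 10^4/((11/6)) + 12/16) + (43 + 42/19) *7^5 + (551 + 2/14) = -4519919530121/248710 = -18173453.14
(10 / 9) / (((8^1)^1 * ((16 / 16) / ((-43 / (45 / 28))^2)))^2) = 65668329608 / 7381125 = 8896.79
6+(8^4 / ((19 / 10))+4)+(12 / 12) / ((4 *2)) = 329219 / 152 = 2165.91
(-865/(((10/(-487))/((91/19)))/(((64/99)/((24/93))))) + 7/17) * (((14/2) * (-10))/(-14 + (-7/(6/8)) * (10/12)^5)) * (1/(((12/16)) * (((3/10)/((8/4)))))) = 930914726112000/52545317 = 17716416.60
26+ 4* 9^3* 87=253718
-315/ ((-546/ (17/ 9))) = 85/ 78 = 1.09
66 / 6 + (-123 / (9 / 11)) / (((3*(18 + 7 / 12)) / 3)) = 649 / 223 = 2.91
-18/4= -9/2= -4.50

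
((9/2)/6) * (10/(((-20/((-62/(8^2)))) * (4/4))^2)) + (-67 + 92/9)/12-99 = -458797039/4423680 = -103.71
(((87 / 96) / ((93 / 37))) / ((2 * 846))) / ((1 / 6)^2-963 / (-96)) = 1073 / 50651148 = 0.00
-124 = -124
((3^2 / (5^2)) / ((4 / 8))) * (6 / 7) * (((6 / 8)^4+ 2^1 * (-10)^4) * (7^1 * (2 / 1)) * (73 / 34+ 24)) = 122897304243 / 27200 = 4518283.24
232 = 232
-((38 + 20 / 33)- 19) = -19.61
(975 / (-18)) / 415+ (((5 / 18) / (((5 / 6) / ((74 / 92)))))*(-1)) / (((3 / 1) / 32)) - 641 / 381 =-20392153 / 4363974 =-4.67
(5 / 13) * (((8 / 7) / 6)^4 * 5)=6400 / 2528253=0.00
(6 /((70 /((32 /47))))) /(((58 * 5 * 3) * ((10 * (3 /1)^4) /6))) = 16 /32200875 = 0.00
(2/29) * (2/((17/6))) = 24/493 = 0.05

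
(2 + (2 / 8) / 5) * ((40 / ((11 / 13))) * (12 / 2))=6396 / 11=581.45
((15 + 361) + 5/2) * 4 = 1514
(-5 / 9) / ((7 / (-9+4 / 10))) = 0.68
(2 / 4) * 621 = 621 / 2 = 310.50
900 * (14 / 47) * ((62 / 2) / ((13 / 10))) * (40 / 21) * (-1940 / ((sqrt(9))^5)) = -4811200000 / 49491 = -97213.63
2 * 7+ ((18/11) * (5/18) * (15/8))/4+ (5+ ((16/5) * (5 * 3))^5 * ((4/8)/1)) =127402003.21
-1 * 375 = -375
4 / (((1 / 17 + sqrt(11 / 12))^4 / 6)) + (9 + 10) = 4894578898000147 / 100598673352321 - 125266554418176 * sqrt(33) / 100598673352321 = 41.50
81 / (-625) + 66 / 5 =8169 / 625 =13.07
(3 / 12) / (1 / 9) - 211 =-835 / 4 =-208.75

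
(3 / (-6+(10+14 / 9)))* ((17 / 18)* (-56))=-714 / 25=-28.56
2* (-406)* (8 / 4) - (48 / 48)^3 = -1625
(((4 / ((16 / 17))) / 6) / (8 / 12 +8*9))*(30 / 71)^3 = 57375 / 78024598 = 0.00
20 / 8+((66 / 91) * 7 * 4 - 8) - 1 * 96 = -2111 / 26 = -81.19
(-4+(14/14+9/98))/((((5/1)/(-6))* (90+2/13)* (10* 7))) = 2223/4019960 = 0.00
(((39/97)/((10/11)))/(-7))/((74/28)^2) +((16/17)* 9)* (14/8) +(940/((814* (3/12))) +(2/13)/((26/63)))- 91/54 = 20533135442773/1133097438330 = 18.12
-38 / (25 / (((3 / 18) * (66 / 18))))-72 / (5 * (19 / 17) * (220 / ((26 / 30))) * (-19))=-4137761 / 4467375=-0.93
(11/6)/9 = 11/54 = 0.20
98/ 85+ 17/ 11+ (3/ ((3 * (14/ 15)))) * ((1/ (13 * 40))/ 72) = 2.70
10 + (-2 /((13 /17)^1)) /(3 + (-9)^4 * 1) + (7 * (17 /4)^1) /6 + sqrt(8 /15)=2 * sqrt(30) /15 + 850927 /56888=15.69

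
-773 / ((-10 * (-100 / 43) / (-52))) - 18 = 1710.43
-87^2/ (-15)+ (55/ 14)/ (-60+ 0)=504.53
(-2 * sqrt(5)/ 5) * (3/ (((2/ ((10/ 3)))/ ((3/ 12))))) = -sqrt(5)/ 2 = -1.12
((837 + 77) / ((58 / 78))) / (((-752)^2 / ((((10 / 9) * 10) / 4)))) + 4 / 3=32947757 / 24599424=1.34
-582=-582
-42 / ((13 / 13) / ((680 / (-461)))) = 28560 / 461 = 61.95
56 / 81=0.69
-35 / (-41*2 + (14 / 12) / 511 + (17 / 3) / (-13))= 66430 / 156459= 0.42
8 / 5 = 1.60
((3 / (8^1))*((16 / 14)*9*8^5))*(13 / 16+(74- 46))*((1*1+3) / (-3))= -33988608 / 7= -4855515.43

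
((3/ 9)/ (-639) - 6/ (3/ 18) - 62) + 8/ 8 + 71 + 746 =1380239/ 1917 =720.00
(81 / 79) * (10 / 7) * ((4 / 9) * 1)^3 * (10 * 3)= 6400 / 1659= 3.86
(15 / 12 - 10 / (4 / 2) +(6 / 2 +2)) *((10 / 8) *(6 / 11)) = 75 / 88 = 0.85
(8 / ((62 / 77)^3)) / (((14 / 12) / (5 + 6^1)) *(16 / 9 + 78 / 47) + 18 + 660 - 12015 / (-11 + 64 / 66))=2109378312657 / 258258447893566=0.01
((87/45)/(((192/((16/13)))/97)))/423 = 2813/989820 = 0.00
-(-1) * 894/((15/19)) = 5662/5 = 1132.40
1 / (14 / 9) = 9 / 14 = 0.64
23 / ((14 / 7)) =23 / 2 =11.50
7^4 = 2401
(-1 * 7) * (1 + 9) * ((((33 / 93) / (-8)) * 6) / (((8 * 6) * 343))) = 55 / 48608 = 0.00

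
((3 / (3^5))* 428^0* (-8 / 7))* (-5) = 40 / 567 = 0.07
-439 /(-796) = 439 /796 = 0.55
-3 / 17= -0.18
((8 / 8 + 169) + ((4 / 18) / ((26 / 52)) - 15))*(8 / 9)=11192 / 81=138.17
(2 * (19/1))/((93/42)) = 532/31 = 17.16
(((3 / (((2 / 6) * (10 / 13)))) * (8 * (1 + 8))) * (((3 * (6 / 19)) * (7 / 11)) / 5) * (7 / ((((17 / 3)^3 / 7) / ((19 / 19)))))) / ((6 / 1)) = 4.56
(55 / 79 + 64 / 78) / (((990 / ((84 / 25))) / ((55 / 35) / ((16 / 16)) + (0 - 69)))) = -4411312 / 12709125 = -0.35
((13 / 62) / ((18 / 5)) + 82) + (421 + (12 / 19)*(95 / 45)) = 562901 / 1116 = 504.39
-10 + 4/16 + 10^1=1/4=0.25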